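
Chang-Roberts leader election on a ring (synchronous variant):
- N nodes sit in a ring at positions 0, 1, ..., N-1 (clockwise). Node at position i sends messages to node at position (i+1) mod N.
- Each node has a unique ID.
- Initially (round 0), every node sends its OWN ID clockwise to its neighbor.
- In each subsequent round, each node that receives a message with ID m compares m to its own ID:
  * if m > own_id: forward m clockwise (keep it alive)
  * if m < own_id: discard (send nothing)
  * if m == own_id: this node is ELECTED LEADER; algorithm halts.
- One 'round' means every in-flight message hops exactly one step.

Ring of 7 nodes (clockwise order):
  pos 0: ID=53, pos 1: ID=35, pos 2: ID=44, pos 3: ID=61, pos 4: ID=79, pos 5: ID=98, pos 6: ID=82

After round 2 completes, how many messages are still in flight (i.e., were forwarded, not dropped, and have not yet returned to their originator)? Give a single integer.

Answer: 3

Derivation:
Round 1: pos1(id35) recv 53: fwd; pos2(id44) recv 35: drop; pos3(id61) recv 44: drop; pos4(id79) recv 61: drop; pos5(id98) recv 79: drop; pos6(id82) recv 98: fwd; pos0(id53) recv 82: fwd
Round 2: pos2(id44) recv 53: fwd; pos0(id53) recv 98: fwd; pos1(id35) recv 82: fwd
After round 2: 3 messages still in flight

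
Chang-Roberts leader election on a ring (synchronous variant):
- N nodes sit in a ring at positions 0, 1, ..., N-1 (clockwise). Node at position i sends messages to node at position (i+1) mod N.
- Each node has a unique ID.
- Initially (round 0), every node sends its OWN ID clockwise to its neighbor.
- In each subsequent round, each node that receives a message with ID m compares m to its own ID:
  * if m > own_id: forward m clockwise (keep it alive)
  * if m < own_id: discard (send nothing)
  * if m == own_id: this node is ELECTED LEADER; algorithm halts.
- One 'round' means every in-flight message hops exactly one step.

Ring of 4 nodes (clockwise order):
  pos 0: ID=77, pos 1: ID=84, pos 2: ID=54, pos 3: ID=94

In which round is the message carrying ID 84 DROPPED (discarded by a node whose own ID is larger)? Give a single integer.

Answer: 2

Derivation:
Round 1: pos1(id84) recv 77: drop; pos2(id54) recv 84: fwd; pos3(id94) recv 54: drop; pos0(id77) recv 94: fwd
Round 2: pos3(id94) recv 84: drop; pos1(id84) recv 94: fwd
Round 3: pos2(id54) recv 94: fwd
Round 4: pos3(id94) recv 94: ELECTED
Message ID 84 originates at pos 1; dropped at pos 3 in round 2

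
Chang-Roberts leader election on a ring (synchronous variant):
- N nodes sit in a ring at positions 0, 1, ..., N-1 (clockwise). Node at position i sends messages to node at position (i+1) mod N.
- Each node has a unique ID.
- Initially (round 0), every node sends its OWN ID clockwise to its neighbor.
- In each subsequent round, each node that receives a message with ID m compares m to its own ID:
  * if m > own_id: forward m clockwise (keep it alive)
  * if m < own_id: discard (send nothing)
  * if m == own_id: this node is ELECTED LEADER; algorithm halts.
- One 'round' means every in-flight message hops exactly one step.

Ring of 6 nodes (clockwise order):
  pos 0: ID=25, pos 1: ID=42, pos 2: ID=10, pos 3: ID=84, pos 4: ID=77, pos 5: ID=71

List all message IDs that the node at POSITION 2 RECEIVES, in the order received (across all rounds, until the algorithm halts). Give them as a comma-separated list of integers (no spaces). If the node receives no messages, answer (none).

Round 1: pos1(id42) recv 25: drop; pos2(id10) recv 42: fwd; pos3(id84) recv 10: drop; pos4(id77) recv 84: fwd; pos5(id71) recv 77: fwd; pos0(id25) recv 71: fwd
Round 2: pos3(id84) recv 42: drop; pos5(id71) recv 84: fwd; pos0(id25) recv 77: fwd; pos1(id42) recv 71: fwd
Round 3: pos0(id25) recv 84: fwd; pos1(id42) recv 77: fwd; pos2(id10) recv 71: fwd
Round 4: pos1(id42) recv 84: fwd; pos2(id10) recv 77: fwd; pos3(id84) recv 71: drop
Round 5: pos2(id10) recv 84: fwd; pos3(id84) recv 77: drop
Round 6: pos3(id84) recv 84: ELECTED

Answer: 42,71,77,84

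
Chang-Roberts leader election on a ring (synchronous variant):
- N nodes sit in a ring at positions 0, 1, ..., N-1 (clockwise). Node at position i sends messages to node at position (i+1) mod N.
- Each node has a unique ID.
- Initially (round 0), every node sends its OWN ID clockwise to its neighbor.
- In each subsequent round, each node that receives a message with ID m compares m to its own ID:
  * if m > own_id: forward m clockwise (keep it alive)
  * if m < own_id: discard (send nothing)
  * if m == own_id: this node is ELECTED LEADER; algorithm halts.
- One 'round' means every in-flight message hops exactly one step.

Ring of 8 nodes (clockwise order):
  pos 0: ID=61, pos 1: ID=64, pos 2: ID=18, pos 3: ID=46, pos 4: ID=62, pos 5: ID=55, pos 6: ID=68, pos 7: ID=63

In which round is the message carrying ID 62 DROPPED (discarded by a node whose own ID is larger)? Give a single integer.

Answer: 2

Derivation:
Round 1: pos1(id64) recv 61: drop; pos2(id18) recv 64: fwd; pos3(id46) recv 18: drop; pos4(id62) recv 46: drop; pos5(id55) recv 62: fwd; pos6(id68) recv 55: drop; pos7(id63) recv 68: fwd; pos0(id61) recv 63: fwd
Round 2: pos3(id46) recv 64: fwd; pos6(id68) recv 62: drop; pos0(id61) recv 68: fwd; pos1(id64) recv 63: drop
Round 3: pos4(id62) recv 64: fwd; pos1(id64) recv 68: fwd
Round 4: pos5(id55) recv 64: fwd; pos2(id18) recv 68: fwd
Round 5: pos6(id68) recv 64: drop; pos3(id46) recv 68: fwd
Round 6: pos4(id62) recv 68: fwd
Round 7: pos5(id55) recv 68: fwd
Round 8: pos6(id68) recv 68: ELECTED
Message ID 62 originates at pos 4; dropped at pos 6 in round 2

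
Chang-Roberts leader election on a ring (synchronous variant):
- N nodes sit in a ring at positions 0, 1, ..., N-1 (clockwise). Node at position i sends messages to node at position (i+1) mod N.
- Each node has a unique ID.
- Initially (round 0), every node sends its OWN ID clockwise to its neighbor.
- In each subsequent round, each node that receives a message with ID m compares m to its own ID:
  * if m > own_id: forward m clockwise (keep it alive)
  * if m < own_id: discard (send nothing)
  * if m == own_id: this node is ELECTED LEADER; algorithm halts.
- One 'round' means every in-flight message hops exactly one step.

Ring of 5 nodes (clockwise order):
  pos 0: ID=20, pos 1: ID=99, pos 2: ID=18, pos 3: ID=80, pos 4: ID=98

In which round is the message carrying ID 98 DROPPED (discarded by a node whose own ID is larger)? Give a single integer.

Round 1: pos1(id99) recv 20: drop; pos2(id18) recv 99: fwd; pos3(id80) recv 18: drop; pos4(id98) recv 80: drop; pos0(id20) recv 98: fwd
Round 2: pos3(id80) recv 99: fwd; pos1(id99) recv 98: drop
Round 3: pos4(id98) recv 99: fwd
Round 4: pos0(id20) recv 99: fwd
Round 5: pos1(id99) recv 99: ELECTED
Message ID 98 originates at pos 4; dropped at pos 1 in round 2

Answer: 2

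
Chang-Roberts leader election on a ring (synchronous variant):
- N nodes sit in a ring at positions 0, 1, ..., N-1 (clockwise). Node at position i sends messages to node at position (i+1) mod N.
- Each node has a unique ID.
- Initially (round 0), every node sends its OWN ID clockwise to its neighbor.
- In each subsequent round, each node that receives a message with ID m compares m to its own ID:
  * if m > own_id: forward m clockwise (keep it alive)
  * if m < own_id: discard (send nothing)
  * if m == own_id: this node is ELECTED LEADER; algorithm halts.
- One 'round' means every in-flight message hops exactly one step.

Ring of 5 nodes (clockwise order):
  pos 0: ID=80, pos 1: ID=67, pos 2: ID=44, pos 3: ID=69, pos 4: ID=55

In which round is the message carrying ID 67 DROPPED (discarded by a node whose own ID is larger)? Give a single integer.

Answer: 2

Derivation:
Round 1: pos1(id67) recv 80: fwd; pos2(id44) recv 67: fwd; pos3(id69) recv 44: drop; pos4(id55) recv 69: fwd; pos0(id80) recv 55: drop
Round 2: pos2(id44) recv 80: fwd; pos3(id69) recv 67: drop; pos0(id80) recv 69: drop
Round 3: pos3(id69) recv 80: fwd
Round 4: pos4(id55) recv 80: fwd
Round 5: pos0(id80) recv 80: ELECTED
Message ID 67 originates at pos 1; dropped at pos 3 in round 2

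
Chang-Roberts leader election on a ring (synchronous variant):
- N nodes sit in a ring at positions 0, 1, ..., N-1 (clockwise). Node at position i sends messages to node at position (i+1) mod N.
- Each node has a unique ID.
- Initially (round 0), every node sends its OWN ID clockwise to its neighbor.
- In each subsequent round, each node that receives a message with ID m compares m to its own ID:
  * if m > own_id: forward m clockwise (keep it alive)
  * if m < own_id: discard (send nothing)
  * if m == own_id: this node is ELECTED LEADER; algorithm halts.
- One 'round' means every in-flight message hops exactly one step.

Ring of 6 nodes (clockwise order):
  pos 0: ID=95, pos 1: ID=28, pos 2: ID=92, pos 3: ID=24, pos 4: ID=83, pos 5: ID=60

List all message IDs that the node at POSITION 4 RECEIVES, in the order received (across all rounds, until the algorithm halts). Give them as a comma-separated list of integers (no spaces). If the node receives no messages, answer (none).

Answer: 24,92,95

Derivation:
Round 1: pos1(id28) recv 95: fwd; pos2(id92) recv 28: drop; pos3(id24) recv 92: fwd; pos4(id83) recv 24: drop; pos5(id60) recv 83: fwd; pos0(id95) recv 60: drop
Round 2: pos2(id92) recv 95: fwd; pos4(id83) recv 92: fwd; pos0(id95) recv 83: drop
Round 3: pos3(id24) recv 95: fwd; pos5(id60) recv 92: fwd
Round 4: pos4(id83) recv 95: fwd; pos0(id95) recv 92: drop
Round 5: pos5(id60) recv 95: fwd
Round 6: pos0(id95) recv 95: ELECTED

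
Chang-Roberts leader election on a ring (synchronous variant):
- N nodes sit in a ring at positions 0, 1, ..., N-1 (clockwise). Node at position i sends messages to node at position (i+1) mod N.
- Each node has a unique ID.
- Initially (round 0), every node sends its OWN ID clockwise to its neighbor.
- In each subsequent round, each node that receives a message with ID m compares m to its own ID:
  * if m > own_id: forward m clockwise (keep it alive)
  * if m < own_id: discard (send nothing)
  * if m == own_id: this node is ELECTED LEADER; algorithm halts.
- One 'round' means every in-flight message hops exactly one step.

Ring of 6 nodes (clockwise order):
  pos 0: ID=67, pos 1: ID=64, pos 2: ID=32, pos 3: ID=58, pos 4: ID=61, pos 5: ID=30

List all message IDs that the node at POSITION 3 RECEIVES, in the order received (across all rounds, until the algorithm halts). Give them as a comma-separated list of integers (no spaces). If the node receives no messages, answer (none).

Answer: 32,64,67

Derivation:
Round 1: pos1(id64) recv 67: fwd; pos2(id32) recv 64: fwd; pos3(id58) recv 32: drop; pos4(id61) recv 58: drop; pos5(id30) recv 61: fwd; pos0(id67) recv 30: drop
Round 2: pos2(id32) recv 67: fwd; pos3(id58) recv 64: fwd; pos0(id67) recv 61: drop
Round 3: pos3(id58) recv 67: fwd; pos4(id61) recv 64: fwd
Round 4: pos4(id61) recv 67: fwd; pos5(id30) recv 64: fwd
Round 5: pos5(id30) recv 67: fwd; pos0(id67) recv 64: drop
Round 6: pos0(id67) recv 67: ELECTED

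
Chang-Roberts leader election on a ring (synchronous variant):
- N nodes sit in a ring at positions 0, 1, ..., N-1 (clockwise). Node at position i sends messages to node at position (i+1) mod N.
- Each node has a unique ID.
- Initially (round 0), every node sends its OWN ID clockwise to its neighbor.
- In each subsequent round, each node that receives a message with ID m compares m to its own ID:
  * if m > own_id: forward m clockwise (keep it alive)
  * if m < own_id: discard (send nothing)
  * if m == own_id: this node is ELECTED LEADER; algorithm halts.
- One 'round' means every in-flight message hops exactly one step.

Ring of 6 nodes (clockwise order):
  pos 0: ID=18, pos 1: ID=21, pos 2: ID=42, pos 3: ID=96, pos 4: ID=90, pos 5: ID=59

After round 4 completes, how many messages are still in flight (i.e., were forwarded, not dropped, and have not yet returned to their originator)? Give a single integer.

Round 1: pos1(id21) recv 18: drop; pos2(id42) recv 21: drop; pos3(id96) recv 42: drop; pos4(id90) recv 96: fwd; pos5(id59) recv 90: fwd; pos0(id18) recv 59: fwd
Round 2: pos5(id59) recv 96: fwd; pos0(id18) recv 90: fwd; pos1(id21) recv 59: fwd
Round 3: pos0(id18) recv 96: fwd; pos1(id21) recv 90: fwd; pos2(id42) recv 59: fwd
Round 4: pos1(id21) recv 96: fwd; pos2(id42) recv 90: fwd; pos3(id96) recv 59: drop
After round 4: 2 messages still in flight

Answer: 2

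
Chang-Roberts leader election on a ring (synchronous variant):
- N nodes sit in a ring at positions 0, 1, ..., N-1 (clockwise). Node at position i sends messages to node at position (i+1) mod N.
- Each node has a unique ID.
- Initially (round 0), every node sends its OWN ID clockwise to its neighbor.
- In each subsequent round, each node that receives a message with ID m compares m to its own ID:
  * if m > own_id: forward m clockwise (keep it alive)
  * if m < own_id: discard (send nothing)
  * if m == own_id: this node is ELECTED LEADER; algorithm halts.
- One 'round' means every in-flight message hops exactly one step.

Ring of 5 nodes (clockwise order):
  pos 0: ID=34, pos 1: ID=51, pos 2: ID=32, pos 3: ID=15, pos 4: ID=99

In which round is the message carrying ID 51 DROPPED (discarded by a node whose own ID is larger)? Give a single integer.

Answer: 3

Derivation:
Round 1: pos1(id51) recv 34: drop; pos2(id32) recv 51: fwd; pos3(id15) recv 32: fwd; pos4(id99) recv 15: drop; pos0(id34) recv 99: fwd
Round 2: pos3(id15) recv 51: fwd; pos4(id99) recv 32: drop; pos1(id51) recv 99: fwd
Round 3: pos4(id99) recv 51: drop; pos2(id32) recv 99: fwd
Round 4: pos3(id15) recv 99: fwd
Round 5: pos4(id99) recv 99: ELECTED
Message ID 51 originates at pos 1; dropped at pos 4 in round 3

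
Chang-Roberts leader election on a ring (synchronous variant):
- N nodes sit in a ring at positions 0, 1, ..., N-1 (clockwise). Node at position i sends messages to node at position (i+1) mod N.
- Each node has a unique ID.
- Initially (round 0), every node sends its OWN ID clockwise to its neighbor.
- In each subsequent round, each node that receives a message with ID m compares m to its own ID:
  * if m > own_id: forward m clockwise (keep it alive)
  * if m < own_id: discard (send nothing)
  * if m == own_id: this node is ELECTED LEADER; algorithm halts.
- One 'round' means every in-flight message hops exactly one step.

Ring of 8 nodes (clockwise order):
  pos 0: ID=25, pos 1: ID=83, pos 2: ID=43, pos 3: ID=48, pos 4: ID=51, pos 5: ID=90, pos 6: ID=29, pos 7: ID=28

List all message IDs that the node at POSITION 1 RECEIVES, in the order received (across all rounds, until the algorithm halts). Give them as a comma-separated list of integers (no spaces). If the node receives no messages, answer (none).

Answer: 25,28,29,90

Derivation:
Round 1: pos1(id83) recv 25: drop; pos2(id43) recv 83: fwd; pos3(id48) recv 43: drop; pos4(id51) recv 48: drop; pos5(id90) recv 51: drop; pos6(id29) recv 90: fwd; pos7(id28) recv 29: fwd; pos0(id25) recv 28: fwd
Round 2: pos3(id48) recv 83: fwd; pos7(id28) recv 90: fwd; pos0(id25) recv 29: fwd; pos1(id83) recv 28: drop
Round 3: pos4(id51) recv 83: fwd; pos0(id25) recv 90: fwd; pos1(id83) recv 29: drop
Round 4: pos5(id90) recv 83: drop; pos1(id83) recv 90: fwd
Round 5: pos2(id43) recv 90: fwd
Round 6: pos3(id48) recv 90: fwd
Round 7: pos4(id51) recv 90: fwd
Round 8: pos5(id90) recv 90: ELECTED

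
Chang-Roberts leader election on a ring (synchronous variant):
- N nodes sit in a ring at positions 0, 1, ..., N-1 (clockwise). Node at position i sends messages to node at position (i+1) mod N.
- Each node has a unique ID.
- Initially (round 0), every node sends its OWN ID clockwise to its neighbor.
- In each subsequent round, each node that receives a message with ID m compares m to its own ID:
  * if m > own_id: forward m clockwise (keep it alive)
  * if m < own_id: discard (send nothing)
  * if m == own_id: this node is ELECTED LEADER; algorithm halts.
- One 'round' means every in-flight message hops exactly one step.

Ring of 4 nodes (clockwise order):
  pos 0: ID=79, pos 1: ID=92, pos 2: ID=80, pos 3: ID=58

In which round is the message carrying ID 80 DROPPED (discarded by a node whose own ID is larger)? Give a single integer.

Answer: 3

Derivation:
Round 1: pos1(id92) recv 79: drop; pos2(id80) recv 92: fwd; pos3(id58) recv 80: fwd; pos0(id79) recv 58: drop
Round 2: pos3(id58) recv 92: fwd; pos0(id79) recv 80: fwd
Round 3: pos0(id79) recv 92: fwd; pos1(id92) recv 80: drop
Round 4: pos1(id92) recv 92: ELECTED
Message ID 80 originates at pos 2; dropped at pos 1 in round 3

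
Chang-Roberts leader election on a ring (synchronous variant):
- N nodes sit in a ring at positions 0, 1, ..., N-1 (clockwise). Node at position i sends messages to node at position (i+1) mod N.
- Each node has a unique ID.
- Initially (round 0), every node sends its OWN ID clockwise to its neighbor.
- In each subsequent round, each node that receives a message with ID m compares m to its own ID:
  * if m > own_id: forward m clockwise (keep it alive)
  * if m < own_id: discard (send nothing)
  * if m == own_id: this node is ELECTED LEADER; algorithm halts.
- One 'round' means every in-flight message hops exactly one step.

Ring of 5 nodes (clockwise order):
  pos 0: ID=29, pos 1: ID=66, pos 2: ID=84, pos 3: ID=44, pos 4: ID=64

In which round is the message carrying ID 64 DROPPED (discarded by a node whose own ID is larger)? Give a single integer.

Answer: 2

Derivation:
Round 1: pos1(id66) recv 29: drop; pos2(id84) recv 66: drop; pos3(id44) recv 84: fwd; pos4(id64) recv 44: drop; pos0(id29) recv 64: fwd
Round 2: pos4(id64) recv 84: fwd; pos1(id66) recv 64: drop
Round 3: pos0(id29) recv 84: fwd
Round 4: pos1(id66) recv 84: fwd
Round 5: pos2(id84) recv 84: ELECTED
Message ID 64 originates at pos 4; dropped at pos 1 in round 2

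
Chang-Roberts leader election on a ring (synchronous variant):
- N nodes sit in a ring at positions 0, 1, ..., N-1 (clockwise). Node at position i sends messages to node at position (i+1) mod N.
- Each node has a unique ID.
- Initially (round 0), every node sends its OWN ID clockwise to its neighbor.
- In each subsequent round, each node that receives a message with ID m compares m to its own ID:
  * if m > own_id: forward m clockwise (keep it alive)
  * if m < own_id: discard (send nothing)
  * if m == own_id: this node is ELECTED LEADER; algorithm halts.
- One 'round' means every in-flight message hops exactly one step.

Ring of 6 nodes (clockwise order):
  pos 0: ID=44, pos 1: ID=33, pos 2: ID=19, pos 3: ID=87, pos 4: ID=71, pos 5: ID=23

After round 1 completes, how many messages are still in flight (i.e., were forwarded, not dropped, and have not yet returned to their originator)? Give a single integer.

Round 1: pos1(id33) recv 44: fwd; pos2(id19) recv 33: fwd; pos3(id87) recv 19: drop; pos4(id71) recv 87: fwd; pos5(id23) recv 71: fwd; pos0(id44) recv 23: drop
After round 1: 4 messages still in flight

Answer: 4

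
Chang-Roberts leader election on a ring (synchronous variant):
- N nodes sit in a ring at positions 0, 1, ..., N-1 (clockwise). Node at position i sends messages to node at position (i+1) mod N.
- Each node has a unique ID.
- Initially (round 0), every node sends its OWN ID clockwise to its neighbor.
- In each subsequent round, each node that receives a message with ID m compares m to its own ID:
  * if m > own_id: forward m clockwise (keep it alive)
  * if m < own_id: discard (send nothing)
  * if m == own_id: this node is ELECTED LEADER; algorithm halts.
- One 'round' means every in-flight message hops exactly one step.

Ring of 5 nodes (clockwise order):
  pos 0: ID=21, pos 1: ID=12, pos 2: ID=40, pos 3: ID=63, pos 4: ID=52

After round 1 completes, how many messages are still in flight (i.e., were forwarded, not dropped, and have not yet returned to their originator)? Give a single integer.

Round 1: pos1(id12) recv 21: fwd; pos2(id40) recv 12: drop; pos3(id63) recv 40: drop; pos4(id52) recv 63: fwd; pos0(id21) recv 52: fwd
After round 1: 3 messages still in flight

Answer: 3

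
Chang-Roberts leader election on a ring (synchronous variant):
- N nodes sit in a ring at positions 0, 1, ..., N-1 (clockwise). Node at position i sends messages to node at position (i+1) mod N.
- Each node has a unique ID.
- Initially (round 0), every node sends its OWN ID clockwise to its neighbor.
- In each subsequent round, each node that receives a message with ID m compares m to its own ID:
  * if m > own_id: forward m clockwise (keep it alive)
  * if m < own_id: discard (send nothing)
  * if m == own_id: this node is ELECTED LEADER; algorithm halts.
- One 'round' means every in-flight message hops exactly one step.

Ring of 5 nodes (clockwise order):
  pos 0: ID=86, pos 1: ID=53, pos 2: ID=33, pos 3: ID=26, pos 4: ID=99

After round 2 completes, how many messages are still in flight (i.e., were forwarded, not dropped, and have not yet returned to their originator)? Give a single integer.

Round 1: pos1(id53) recv 86: fwd; pos2(id33) recv 53: fwd; pos3(id26) recv 33: fwd; pos4(id99) recv 26: drop; pos0(id86) recv 99: fwd
Round 2: pos2(id33) recv 86: fwd; pos3(id26) recv 53: fwd; pos4(id99) recv 33: drop; pos1(id53) recv 99: fwd
After round 2: 3 messages still in flight

Answer: 3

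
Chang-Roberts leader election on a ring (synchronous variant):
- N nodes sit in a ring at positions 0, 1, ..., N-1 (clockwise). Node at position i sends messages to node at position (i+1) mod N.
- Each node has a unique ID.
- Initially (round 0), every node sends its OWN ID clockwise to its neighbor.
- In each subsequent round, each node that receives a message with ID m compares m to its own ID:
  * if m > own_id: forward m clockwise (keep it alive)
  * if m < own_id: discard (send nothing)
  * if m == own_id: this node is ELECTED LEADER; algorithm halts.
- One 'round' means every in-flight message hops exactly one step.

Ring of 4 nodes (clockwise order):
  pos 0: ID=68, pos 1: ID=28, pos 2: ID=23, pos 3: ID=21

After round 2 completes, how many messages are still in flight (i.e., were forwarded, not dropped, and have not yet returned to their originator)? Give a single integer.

Round 1: pos1(id28) recv 68: fwd; pos2(id23) recv 28: fwd; pos3(id21) recv 23: fwd; pos0(id68) recv 21: drop
Round 2: pos2(id23) recv 68: fwd; pos3(id21) recv 28: fwd; pos0(id68) recv 23: drop
After round 2: 2 messages still in flight

Answer: 2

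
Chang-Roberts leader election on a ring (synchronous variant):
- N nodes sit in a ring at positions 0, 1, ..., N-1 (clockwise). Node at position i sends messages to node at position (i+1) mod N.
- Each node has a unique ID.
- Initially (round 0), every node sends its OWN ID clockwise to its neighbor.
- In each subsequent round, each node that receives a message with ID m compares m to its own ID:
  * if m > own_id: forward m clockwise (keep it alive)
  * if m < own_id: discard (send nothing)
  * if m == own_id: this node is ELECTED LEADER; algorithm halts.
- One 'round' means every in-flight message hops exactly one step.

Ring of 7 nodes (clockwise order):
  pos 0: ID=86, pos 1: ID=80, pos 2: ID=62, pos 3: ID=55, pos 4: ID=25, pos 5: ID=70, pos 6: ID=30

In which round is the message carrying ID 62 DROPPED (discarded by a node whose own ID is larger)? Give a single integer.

Answer: 3

Derivation:
Round 1: pos1(id80) recv 86: fwd; pos2(id62) recv 80: fwd; pos3(id55) recv 62: fwd; pos4(id25) recv 55: fwd; pos5(id70) recv 25: drop; pos6(id30) recv 70: fwd; pos0(id86) recv 30: drop
Round 2: pos2(id62) recv 86: fwd; pos3(id55) recv 80: fwd; pos4(id25) recv 62: fwd; pos5(id70) recv 55: drop; pos0(id86) recv 70: drop
Round 3: pos3(id55) recv 86: fwd; pos4(id25) recv 80: fwd; pos5(id70) recv 62: drop
Round 4: pos4(id25) recv 86: fwd; pos5(id70) recv 80: fwd
Round 5: pos5(id70) recv 86: fwd; pos6(id30) recv 80: fwd
Round 6: pos6(id30) recv 86: fwd; pos0(id86) recv 80: drop
Round 7: pos0(id86) recv 86: ELECTED
Message ID 62 originates at pos 2; dropped at pos 5 in round 3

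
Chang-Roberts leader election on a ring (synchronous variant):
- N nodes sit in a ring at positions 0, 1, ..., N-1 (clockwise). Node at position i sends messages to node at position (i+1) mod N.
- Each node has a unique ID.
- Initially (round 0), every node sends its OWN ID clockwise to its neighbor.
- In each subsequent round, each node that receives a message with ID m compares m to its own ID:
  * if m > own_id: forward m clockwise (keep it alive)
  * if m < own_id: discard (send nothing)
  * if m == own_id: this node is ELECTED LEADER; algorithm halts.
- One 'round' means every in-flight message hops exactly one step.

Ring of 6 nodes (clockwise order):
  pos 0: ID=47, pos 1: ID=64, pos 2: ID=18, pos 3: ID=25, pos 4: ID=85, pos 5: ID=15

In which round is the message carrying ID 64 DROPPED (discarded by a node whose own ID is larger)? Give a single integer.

Answer: 3

Derivation:
Round 1: pos1(id64) recv 47: drop; pos2(id18) recv 64: fwd; pos3(id25) recv 18: drop; pos4(id85) recv 25: drop; pos5(id15) recv 85: fwd; pos0(id47) recv 15: drop
Round 2: pos3(id25) recv 64: fwd; pos0(id47) recv 85: fwd
Round 3: pos4(id85) recv 64: drop; pos1(id64) recv 85: fwd
Round 4: pos2(id18) recv 85: fwd
Round 5: pos3(id25) recv 85: fwd
Round 6: pos4(id85) recv 85: ELECTED
Message ID 64 originates at pos 1; dropped at pos 4 in round 3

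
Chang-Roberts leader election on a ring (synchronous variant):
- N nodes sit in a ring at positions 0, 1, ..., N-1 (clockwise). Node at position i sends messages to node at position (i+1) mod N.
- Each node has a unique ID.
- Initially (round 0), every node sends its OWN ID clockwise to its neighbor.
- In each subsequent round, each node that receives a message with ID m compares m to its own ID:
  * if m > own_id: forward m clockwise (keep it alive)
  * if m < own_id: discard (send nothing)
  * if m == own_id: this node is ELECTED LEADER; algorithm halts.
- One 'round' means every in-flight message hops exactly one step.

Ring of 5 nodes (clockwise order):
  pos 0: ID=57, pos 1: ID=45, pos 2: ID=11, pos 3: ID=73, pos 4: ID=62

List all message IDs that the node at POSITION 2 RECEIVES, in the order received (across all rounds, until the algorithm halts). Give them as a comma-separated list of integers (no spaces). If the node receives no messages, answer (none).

Round 1: pos1(id45) recv 57: fwd; pos2(id11) recv 45: fwd; pos3(id73) recv 11: drop; pos4(id62) recv 73: fwd; pos0(id57) recv 62: fwd
Round 2: pos2(id11) recv 57: fwd; pos3(id73) recv 45: drop; pos0(id57) recv 73: fwd; pos1(id45) recv 62: fwd
Round 3: pos3(id73) recv 57: drop; pos1(id45) recv 73: fwd; pos2(id11) recv 62: fwd
Round 4: pos2(id11) recv 73: fwd; pos3(id73) recv 62: drop
Round 5: pos3(id73) recv 73: ELECTED

Answer: 45,57,62,73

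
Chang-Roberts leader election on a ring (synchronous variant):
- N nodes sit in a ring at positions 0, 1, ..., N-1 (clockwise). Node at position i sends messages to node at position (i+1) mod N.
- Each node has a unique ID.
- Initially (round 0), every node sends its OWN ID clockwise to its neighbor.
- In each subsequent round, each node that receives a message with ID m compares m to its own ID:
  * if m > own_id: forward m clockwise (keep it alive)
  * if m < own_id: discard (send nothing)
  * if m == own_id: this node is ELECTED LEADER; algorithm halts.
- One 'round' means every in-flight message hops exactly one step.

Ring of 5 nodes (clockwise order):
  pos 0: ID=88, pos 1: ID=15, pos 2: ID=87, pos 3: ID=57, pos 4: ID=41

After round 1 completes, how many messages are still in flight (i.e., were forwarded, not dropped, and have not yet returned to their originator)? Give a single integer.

Round 1: pos1(id15) recv 88: fwd; pos2(id87) recv 15: drop; pos3(id57) recv 87: fwd; pos4(id41) recv 57: fwd; pos0(id88) recv 41: drop
After round 1: 3 messages still in flight

Answer: 3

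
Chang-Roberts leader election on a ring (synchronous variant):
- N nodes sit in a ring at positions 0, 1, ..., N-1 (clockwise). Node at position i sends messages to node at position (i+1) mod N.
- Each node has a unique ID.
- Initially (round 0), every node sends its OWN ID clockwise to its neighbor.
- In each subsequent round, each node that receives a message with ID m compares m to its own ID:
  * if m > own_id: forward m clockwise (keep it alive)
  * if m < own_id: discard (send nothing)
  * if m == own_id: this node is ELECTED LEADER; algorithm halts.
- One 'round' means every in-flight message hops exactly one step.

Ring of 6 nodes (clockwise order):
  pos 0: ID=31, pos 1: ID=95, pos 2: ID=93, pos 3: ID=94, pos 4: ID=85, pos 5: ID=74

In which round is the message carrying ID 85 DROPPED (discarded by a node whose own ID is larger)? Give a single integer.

Answer: 3

Derivation:
Round 1: pos1(id95) recv 31: drop; pos2(id93) recv 95: fwd; pos3(id94) recv 93: drop; pos4(id85) recv 94: fwd; pos5(id74) recv 85: fwd; pos0(id31) recv 74: fwd
Round 2: pos3(id94) recv 95: fwd; pos5(id74) recv 94: fwd; pos0(id31) recv 85: fwd; pos1(id95) recv 74: drop
Round 3: pos4(id85) recv 95: fwd; pos0(id31) recv 94: fwd; pos1(id95) recv 85: drop
Round 4: pos5(id74) recv 95: fwd; pos1(id95) recv 94: drop
Round 5: pos0(id31) recv 95: fwd
Round 6: pos1(id95) recv 95: ELECTED
Message ID 85 originates at pos 4; dropped at pos 1 in round 3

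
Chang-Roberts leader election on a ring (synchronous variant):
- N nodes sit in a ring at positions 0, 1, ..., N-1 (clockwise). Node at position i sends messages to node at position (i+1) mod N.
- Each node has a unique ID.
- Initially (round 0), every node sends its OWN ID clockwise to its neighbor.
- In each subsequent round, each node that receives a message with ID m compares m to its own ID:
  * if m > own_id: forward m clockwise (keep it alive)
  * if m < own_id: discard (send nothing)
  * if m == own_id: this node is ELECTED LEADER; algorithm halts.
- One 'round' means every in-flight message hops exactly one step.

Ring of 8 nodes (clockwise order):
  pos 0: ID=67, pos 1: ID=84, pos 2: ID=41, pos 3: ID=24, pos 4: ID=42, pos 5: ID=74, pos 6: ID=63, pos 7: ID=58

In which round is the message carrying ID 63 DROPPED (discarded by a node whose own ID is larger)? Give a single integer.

Answer: 2

Derivation:
Round 1: pos1(id84) recv 67: drop; pos2(id41) recv 84: fwd; pos3(id24) recv 41: fwd; pos4(id42) recv 24: drop; pos5(id74) recv 42: drop; pos6(id63) recv 74: fwd; pos7(id58) recv 63: fwd; pos0(id67) recv 58: drop
Round 2: pos3(id24) recv 84: fwd; pos4(id42) recv 41: drop; pos7(id58) recv 74: fwd; pos0(id67) recv 63: drop
Round 3: pos4(id42) recv 84: fwd; pos0(id67) recv 74: fwd
Round 4: pos5(id74) recv 84: fwd; pos1(id84) recv 74: drop
Round 5: pos6(id63) recv 84: fwd
Round 6: pos7(id58) recv 84: fwd
Round 7: pos0(id67) recv 84: fwd
Round 8: pos1(id84) recv 84: ELECTED
Message ID 63 originates at pos 6; dropped at pos 0 in round 2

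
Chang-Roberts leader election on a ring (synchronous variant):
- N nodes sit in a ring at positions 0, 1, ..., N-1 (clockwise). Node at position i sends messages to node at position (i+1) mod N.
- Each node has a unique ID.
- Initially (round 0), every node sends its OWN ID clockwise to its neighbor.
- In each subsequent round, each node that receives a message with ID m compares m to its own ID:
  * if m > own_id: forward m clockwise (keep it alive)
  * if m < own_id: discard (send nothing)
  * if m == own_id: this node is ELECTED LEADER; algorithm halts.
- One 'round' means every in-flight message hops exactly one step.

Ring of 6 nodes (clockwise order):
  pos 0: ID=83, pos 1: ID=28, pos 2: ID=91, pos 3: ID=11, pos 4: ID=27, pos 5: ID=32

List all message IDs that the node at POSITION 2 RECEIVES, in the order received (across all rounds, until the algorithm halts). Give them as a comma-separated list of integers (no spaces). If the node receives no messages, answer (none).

Round 1: pos1(id28) recv 83: fwd; pos2(id91) recv 28: drop; pos3(id11) recv 91: fwd; pos4(id27) recv 11: drop; pos5(id32) recv 27: drop; pos0(id83) recv 32: drop
Round 2: pos2(id91) recv 83: drop; pos4(id27) recv 91: fwd
Round 3: pos5(id32) recv 91: fwd
Round 4: pos0(id83) recv 91: fwd
Round 5: pos1(id28) recv 91: fwd
Round 6: pos2(id91) recv 91: ELECTED

Answer: 28,83,91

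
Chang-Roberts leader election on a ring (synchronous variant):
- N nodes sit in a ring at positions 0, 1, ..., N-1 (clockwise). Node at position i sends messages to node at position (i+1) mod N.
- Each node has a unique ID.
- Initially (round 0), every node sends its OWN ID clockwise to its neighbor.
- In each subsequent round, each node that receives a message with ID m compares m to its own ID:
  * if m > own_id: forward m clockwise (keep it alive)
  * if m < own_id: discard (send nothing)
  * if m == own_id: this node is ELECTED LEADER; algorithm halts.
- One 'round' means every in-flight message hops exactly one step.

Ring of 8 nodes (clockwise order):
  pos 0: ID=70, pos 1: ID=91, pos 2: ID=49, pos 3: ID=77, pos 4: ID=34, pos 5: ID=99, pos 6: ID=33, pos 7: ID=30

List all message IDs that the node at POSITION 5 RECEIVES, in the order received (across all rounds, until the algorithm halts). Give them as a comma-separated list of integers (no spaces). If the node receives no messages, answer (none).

Answer: 34,77,91,99

Derivation:
Round 1: pos1(id91) recv 70: drop; pos2(id49) recv 91: fwd; pos3(id77) recv 49: drop; pos4(id34) recv 77: fwd; pos5(id99) recv 34: drop; pos6(id33) recv 99: fwd; pos7(id30) recv 33: fwd; pos0(id70) recv 30: drop
Round 2: pos3(id77) recv 91: fwd; pos5(id99) recv 77: drop; pos7(id30) recv 99: fwd; pos0(id70) recv 33: drop
Round 3: pos4(id34) recv 91: fwd; pos0(id70) recv 99: fwd
Round 4: pos5(id99) recv 91: drop; pos1(id91) recv 99: fwd
Round 5: pos2(id49) recv 99: fwd
Round 6: pos3(id77) recv 99: fwd
Round 7: pos4(id34) recv 99: fwd
Round 8: pos5(id99) recv 99: ELECTED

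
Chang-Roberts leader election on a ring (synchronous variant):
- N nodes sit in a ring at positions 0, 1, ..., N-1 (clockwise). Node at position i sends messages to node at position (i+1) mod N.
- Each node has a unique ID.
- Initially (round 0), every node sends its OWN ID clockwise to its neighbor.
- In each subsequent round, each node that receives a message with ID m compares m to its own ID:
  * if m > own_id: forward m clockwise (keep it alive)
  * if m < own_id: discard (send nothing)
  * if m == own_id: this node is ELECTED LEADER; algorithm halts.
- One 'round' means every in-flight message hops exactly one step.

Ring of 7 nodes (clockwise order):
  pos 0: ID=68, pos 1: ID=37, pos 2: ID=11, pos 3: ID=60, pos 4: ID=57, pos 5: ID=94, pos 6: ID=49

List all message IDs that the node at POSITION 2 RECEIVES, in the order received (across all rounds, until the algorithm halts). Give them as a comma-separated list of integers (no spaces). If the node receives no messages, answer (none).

Answer: 37,68,94

Derivation:
Round 1: pos1(id37) recv 68: fwd; pos2(id11) recv 37: fwd; pos3(id60) recv 11: drop; pos4(id57) recv 60: fwd; pos5(id94) recv 57: drop; pos6(id49) recv 94: fwd; pos0(id68) recv 49: drop
Round 2: pos2(id11) recv 68: fwd; pos3(id60) recv 37: drop; pos5(id94) recv 60: drop; pos0(id68) recv 94: fwd
Round 3: pos3(id60) recv 68: fwd; pos1(id37) recv 94: fwd
Round 4: pos4(id57) recv 68: fwd; pos2(id11) recv 94: fwd
Round 5: pos5(id94) recv 68: drop; pos3(id60) recv 94: fwd
Round 6: pos4(id57) recv 94: fwd
Round 7: pos5(id94) recv 94: ELECTED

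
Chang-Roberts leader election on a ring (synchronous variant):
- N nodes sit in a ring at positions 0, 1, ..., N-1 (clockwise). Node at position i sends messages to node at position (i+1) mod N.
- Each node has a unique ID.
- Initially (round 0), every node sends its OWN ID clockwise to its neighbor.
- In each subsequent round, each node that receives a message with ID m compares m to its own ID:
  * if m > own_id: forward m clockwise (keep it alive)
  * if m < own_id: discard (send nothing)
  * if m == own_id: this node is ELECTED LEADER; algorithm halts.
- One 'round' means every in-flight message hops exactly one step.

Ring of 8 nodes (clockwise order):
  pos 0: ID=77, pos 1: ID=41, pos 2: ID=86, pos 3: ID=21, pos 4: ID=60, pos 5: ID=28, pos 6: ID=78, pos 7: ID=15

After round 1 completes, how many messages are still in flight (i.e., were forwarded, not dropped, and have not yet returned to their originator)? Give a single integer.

Answer: 4

Derivation:
Round 1: pos1(id41) recv 77: fwd; pos2(id86) recv 41: drop; pos3(id21) recv 86: fwd; pos4(id60) recv 21: drop; pos5(id28) recv 60: fwd; pos6(id78) recv 28: drop; pos7(id15) recv 78: fwd; pos0(id77) recv 15: drop
After round 1: 4 messages still in flight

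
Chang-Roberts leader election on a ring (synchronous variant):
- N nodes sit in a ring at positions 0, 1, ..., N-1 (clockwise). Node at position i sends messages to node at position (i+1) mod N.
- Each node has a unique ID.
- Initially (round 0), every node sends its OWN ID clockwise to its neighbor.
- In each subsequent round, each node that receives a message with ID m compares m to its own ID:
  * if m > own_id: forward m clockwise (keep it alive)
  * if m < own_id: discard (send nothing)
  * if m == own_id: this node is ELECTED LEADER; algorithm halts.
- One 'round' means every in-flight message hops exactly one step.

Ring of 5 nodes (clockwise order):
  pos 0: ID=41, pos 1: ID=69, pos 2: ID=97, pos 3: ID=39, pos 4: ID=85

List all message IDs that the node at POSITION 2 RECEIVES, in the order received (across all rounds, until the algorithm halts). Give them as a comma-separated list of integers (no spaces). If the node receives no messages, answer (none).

Answer: 69,85,97

Derivation:
Round 1: pos1(id69) recv 41: drop; pos2(id97) recv 69: drop; pos3(id39) recv 97: fwd; pos4(id85) recv 39: drop; pos0(id41) recv 85: fwd
Round 2: pos4(id85) recv 97: fwd; pos1(id69) recv 85: fwd
Round 3: pos0(id41) recv 97: fwd; pos2(id97) recv 85: drop
Round 4: pos1(id69) recv 97: fwd
Round 5: pos2(id97) recv 97: ELECTED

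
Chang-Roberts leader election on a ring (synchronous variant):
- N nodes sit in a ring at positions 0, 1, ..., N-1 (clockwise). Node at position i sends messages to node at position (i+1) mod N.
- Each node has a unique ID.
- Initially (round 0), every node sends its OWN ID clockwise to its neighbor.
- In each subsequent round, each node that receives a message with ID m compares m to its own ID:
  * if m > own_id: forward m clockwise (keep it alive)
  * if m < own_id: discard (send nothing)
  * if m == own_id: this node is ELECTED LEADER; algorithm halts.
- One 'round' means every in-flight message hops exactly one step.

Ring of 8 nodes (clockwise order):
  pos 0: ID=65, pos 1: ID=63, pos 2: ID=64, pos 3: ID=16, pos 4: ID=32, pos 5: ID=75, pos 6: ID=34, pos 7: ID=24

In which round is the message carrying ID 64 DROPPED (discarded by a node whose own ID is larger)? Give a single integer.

Round 1: pos1(id63) recv 65: fwd; pos2(id64) recv 63: drop; pos3(id16) recv 64: fwd; pos4(id32) recv 16: drop; pos5(id75) recv 32: drop; pos6(id34) recv 75: fwd; pos7(id24) recv 34: fwd; pos0(id65) recv 24: drop
Round 2: pos2(id64) recv 65: fwd; pos4(id32) recv 64: fwd; pos7(id24) recv 75: fwd; pos0(id65) recv 34: drop
Round 3: pos3(id16) recv 65: fwd; pos5(id75) recv 64: drop; pos0(id65) recv 75: fwd
Round 4: pos4(id32) recv 65: fwd; pos1(id63) recv 75: fwd
Round 5: pos5(id75) recv 65: drop; pos2(id64) recv 75: fwd
Round 6: pos3(id16) recv 75: fwd
Round 7: pos4(id32) recv 75: fwd
Round 8: pos5(id75) recv 75: ELECTED
Message ID 64 originates at pos 2; dropped at pos 5 in round 3

Answer: 3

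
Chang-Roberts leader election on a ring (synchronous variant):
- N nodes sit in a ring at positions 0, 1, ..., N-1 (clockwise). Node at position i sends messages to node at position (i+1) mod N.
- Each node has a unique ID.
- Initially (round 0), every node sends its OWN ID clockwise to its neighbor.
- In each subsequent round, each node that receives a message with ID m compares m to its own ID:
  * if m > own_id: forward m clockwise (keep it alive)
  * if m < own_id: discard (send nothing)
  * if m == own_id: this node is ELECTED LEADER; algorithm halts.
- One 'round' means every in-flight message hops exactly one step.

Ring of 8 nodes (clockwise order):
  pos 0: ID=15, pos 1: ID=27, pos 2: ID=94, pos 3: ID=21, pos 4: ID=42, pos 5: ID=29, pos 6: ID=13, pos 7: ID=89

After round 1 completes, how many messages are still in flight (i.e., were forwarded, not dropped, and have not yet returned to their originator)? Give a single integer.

Answer: 4

Derivation:
Round 1: pos1(id27) recv 15: drop; pos2(id94) recv 27: drop; pos3(id21) recv 94: fwd; pos4(id42) recv 21: drop; pos5(id29) recv 42: fwd; pos6(id13) recv 29: fwd; pos7(id89) recv 13: drop; pos0(id15) recv 89: fwd
After round 1: 4 messages still in flight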